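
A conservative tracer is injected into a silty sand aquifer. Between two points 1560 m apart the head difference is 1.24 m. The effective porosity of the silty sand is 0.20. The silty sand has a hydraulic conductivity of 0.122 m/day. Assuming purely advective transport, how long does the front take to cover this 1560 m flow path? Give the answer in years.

8810

Hydraulic gradient i = Δh / L = 1.24 / 1560 = 0.0007949.
Darcy flux q = K · i = 0.1220 × 0.0007949 = 9.697e-05 m/day.
Seepage velocity v = q / n_e = 9.697e-05 / 0.20 = 0.0004849 m/day.
Travel time t = L / v = 1560 / 0.0004849 = 3.217e+06 days = 8809 years.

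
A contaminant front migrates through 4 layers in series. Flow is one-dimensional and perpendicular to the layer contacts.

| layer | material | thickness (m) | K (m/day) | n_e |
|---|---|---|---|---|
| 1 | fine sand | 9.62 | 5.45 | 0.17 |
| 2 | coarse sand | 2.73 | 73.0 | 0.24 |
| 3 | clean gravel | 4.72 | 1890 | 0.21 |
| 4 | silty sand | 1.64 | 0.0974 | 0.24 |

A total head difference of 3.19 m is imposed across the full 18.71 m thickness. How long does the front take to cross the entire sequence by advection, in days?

With flow normal to the layers, continuity requires the same specific discharge q through every layer.
Σ(b_i/K_i) = 9.62/5.45 + 2.73/73.0 + 4.72/1890 + 1.64/0.0974 = 18.64 d.
q = Δh / Σ(b_i/K_i) = 3.19 / 18.64 = 0.1711 m/day.
In each layer the seepage velocity is v_i = q/n_i, so the layer transit time is t_i = b_i·n_i / q:
  layer 1 (fine sand): t_1 = 9.62 × 0.17 / 0.1711 = 9.558 d
  layer 2 (coarse sand): t_2 = 2.73 × 0.24 / 0.1711 = 3.829 d
  layer 3 (clean gravel): t_3 = 4.72 × 0.21 / 0.1711 = 5.793 d
  layer 4 (silty sand): t_4 = 1.64 × 0.24 / 0.1711 = 2.300 d
Total t = Σ t_i = 21.48 days.

21.5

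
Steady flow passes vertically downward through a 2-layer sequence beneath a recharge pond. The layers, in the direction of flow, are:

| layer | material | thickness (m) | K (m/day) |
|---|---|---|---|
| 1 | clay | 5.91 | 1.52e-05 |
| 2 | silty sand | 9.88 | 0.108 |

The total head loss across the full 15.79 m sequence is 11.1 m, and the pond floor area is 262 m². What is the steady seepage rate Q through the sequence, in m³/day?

Flow is perpendicular to layering, so the layers act in series and the equivalent K is the thickness-weighted harmonic mean.
Total thickness L = 5.91 + 9.88 = 15.79 m.
Σ(b_i/K_i) = 5.91/1.52e-05 + 9.88/0.108 = 3.889e+05 d.
K_eq = L / Σ(b_i/K_i) = 15.79 / 3.889e+05 = 4.060e-05 m/day.
Q = K_eq · A · (Δh/L) = 4.060e-05 × 262 × (11.1/15.79) = 0.007478 m³/day.

0.00748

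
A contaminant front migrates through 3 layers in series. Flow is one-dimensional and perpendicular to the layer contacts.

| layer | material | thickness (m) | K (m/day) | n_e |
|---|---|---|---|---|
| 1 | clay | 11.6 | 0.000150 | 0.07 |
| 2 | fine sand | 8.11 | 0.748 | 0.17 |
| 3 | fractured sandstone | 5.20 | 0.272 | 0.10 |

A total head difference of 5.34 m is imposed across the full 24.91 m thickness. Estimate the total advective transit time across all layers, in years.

108

With flow normal to the layers, continuity requires the same specific discharge q through every layer.
Σ(b_i/K_i) = 11.6/0.000150 + 8.11/0.748 + 5.20/0.272 = 77363 d.
q = Δh / Σ(b_i/K_i) = 5.34 / 77363 = 6.902e-05 m/day.
In each layer the seepage velocity is v_i = q/n_i, so the layer transit time is t_i = b_i·n_i / q:
  layer 1 (clay): t_1 = 11.6 × 0.07 / 6.902e-05 = 11764 d
  layer 2 (fine sand): t_2 = 8.11 × 0.17 / 6.902e-05 = 19974 d
  layer 3 (fractured sandstone): t_3 = 5.20 × 0.10 / 6.902e-05 = 7534 d
Total t = Σ t_i = 39271 days = 107.5 years.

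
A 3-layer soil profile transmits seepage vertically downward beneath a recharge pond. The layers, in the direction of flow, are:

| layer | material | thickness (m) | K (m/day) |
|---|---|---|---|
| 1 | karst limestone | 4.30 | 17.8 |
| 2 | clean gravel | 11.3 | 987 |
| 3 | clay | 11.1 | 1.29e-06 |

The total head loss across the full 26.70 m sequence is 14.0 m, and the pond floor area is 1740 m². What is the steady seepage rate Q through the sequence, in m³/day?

Flow is perpendicular to layering, so the layers act in series and the equivalent K is the thickness-weighted harmonic mean.
Total thickness L = 4.30 + 11.3 + 11.1 = 26.70 m.
Σ(b_i/K_i) = 4.30/17.8 + 11.3/987 + 11.1/1.29e-06 = 8.605e+06 d.
K_eq = L / Σ(b_i/K_i) = 26.70 / 8.605e+06 = 3.103e-06 m/day.
Q = K_eq · A · (Δh/L) = 3.103e-06 × 1740 × (14.0/26.70) = 0.002831 m³/day.

0.00283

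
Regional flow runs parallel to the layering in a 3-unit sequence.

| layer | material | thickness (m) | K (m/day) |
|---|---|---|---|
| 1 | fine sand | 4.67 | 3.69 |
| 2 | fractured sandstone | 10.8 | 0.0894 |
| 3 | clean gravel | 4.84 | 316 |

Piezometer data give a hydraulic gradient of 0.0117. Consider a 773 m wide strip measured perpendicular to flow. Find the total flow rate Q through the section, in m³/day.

Flow is parallel to layering, so each bed carries its own Darcy discharge and the transmissivities add.
Σ(K_i·b_i) = 3.69×4.67 + 0.0894×10.8 + 316×4.84 = 1548 m²/day.
Hydraulic gradient i = 0.0117.
Q = Σ(K_i·b_i) · W · i = 1548 × 773 × 0.01170 = 13997 m³/day.

14000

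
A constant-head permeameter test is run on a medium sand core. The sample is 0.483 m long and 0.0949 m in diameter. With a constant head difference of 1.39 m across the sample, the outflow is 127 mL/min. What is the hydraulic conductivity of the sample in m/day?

Cross-sectional area A = π·(d/2)² = π × (0.0949/2)² = 0.007073 m².
Convert discharge: 127 mL/min = 2.117e-06 m³/s.
Darcy's law rearranged: K = Q·L / (A·Δh) = 2.117e-06 × 0.483 / (0.007073 × 1.39) = 0.0001040 m/s = 8.984 m/day.

8.98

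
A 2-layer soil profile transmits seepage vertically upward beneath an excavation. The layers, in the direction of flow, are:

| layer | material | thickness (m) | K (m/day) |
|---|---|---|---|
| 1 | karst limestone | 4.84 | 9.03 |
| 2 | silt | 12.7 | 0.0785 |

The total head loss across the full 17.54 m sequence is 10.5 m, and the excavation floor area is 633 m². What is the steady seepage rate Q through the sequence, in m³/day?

Flow is perpendicular to layering, so the layers act in series and the equivalent K is the thickness-weighted harmonic mean.
Total thickness L = 4.84 + 12.7 = 17.54 m.
Σ(b_i/K_i) = 4.84/9.03 + 12.7/0.0785 = 162.3 d.
K_eq = L / Σ(b_i/K_i) = 17.54 / 162.3 = 0.1081 m/day.
Q = K_eq · A · (Δh/L) = 0.1081 × 633 × (10.5/17.54) = 40.95 m³/day.

40.9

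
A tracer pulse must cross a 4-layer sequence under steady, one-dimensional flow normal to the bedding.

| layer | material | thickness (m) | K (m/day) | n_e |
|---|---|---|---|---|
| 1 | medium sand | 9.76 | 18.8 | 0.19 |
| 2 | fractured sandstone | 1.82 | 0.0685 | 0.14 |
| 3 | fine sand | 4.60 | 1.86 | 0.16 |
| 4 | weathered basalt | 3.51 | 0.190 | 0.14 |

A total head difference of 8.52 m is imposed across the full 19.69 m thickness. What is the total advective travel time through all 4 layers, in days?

18.8

With flow normal to the layers, continuity requires the same specific discharge q through every layer.
Σ(b_i/K_i) = 9.76/18.8 + 1.82/0.0685 + 4.60/1.86 + 3.51/0.190 = 48.04 d.
q = Δh / Σ(b_i/K_i) = 8.52 / 48.04 = 0.1774 m/day.
In each layer the seepage velocity is v_i = q/n_i, so the layer transit time is t_i = b_i·n_i / q:
  layer 1 (medium sand): t_1 = 9.76 × 0.19 / 0.1774 = 10.46 d
  layer 2 (fractured sandstone): t_2 = 1.82 × 0.14 / 0.1774 = 1.437 d
  layer 3 (fine sand): t_3 = 4.60 × 0.16 / 0.1774 = 4.150 d
  layer 4 (weathered basalt): t_4 = 3.51 × 0.14 / 0.1774 = 2.770 d
Total t = Σ t_i = 18.81 days.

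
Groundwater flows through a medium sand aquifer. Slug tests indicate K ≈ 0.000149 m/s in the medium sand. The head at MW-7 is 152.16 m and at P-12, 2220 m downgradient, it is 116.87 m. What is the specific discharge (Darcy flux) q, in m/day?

0.205

Convert K: 0.000149 m/s × 86400 = 12.87 m/day.
Hydraulic gradient i = (152.16 − 116.87) / 2220 = 35.29 / 2220 = 0.01590.
Specific discharge q = K · i = 12.87 × 0.01590 = 0.2046 m/day.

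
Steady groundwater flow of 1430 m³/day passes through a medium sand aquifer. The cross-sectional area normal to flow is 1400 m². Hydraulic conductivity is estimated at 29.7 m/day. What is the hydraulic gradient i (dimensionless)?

0.0344

From Q = K·A·i, i = Q / (K·A) = 1430 / (29.70 × 1400) = 0.03439.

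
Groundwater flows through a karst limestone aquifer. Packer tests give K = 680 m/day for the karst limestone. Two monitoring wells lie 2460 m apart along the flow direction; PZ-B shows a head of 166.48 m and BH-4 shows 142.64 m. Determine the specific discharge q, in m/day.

Hydraulic gradient i = (166.48 − 142.64) / 2460 = 23.84 / 2460 = 0.009691.
Specific discharge q = K · i = 680.0 × 0.009691 = 6.590 m/day.

6.59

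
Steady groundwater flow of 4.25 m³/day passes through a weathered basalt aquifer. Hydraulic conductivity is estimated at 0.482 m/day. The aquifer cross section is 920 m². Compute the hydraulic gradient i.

From Q = K·A·i, i = Q / (K·A) = 4.25 / (0.4820 × 920.0) = 0.009584.

0.00958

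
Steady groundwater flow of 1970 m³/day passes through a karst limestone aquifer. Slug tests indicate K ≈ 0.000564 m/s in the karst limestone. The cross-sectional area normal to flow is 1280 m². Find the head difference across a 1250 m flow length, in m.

39.5

Convert K: 0.000564 m/s × 86400 = 48.73 m/day.
From Q = K·A·i, i = Q / (K·A) = 1970 / (48.73 × 1280) = 0.03158.
Head loss Δh = i · L = 0.03158 × 1250 = 39.48 m.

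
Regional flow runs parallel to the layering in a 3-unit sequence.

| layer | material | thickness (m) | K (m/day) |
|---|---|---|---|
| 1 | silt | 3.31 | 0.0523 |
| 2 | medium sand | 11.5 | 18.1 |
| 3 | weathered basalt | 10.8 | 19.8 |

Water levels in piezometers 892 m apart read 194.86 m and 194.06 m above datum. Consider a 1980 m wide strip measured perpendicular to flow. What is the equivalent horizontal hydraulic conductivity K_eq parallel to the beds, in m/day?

16.5

Flow is parallel to layering, so each bed carries its own Darcy discharge and the transmissivities add.
Σ(K_i·b_i) = 0.0523×3.31 + 18.1×11.5 + 19.8×10.8 = 422.2 m²/day.
Total thickness b = 25.61 m, so K_eq = Σ(K_i·b_i)/b = 16.48 m/day.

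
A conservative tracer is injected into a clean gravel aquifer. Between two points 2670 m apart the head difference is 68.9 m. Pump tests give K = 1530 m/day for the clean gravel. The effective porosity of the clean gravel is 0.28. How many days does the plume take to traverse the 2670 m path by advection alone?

18.9

Hydraulic gradient i = Δh / L = 68.9 / 2670 = 0.02581.
Darcy flux q = K · i = 1530 × 0.02581 = 39.48 m/day.
Seepage velocity v = q / n_e = 39.48 / 0.28 = 141.0 m/day.
Travel time t = L / v = 2670 / 141.0 = 18.94 days.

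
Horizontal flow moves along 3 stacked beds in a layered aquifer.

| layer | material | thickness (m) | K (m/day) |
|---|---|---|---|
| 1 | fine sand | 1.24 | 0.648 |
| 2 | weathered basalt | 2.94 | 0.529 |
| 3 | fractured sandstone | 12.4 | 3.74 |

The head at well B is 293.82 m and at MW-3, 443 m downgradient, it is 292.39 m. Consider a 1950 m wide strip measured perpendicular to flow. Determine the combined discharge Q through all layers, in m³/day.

Flow is parallel to layering, so each bed carries its own Darcy discharge and the transmissivities add.
Σ(K_i·b_i) = 0.648×1.24 + 0.529×2.94 + 3.74×12.4 = 48.73 m²/day.
Hydraulic gradient i = (293.82 − 292.39) / 443 = 1.43 / 443 = 0.003228.
Q = Σ(K_i·b_i) · W · i = 48.73 × 1950 × 0.003228 = 306.8 m³/day.

307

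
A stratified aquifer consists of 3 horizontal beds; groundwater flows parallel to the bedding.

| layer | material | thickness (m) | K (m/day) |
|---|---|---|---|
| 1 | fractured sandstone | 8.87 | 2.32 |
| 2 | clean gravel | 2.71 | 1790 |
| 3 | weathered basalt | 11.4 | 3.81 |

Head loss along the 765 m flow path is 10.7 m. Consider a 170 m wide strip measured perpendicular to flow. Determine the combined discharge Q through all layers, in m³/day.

Flow is parallel to layering, so each bed carries its own Darcy discharge and the transmissivities add.
Σ(K_i·b_i) = 2.32×8.87 + 1790×2.71 + 3.81×11.4 = 4915 m²/day.
Hydraulic gradient i = Δh / L = 10.7 / 765 = 0.01399.
Q = Σ(K_i·b_i) · W · i = 4915 × 170 × 0.01399 = 11687 m³/day.

11700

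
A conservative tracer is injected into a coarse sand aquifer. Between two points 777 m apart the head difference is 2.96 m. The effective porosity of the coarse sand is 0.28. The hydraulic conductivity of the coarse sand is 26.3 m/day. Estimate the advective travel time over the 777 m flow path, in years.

Hydraulic gradient i = Δh / L = 2.96 / 777 = 0.003810.
Darcy flux q = K · i = 26.30 × 0.003810 = 0.1002 m/day.
Seepage velocity v = q / n_e = 0.1002 / 0.28 = 0.3578 m/day.
Travel time t = L / v = 777 / 0.3578 = 2171 days = 5.945 years.

5.95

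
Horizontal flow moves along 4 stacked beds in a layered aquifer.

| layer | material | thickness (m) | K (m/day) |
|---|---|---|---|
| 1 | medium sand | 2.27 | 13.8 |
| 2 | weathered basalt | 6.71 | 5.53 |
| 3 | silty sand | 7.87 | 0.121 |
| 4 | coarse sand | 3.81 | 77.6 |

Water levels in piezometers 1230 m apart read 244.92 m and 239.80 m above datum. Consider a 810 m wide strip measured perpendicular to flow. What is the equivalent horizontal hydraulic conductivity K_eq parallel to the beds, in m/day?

Flow is parallel to layering, so each bed carries its own Darcy discharge and the transmissivities add.
Σ(K_i·b_i) = 13.8×2.27 + 5.53×6.71 + 0.121×7.87 + 77.6×3.81 = 365.0 m²/day.
Total thickness b = 20.66 m, so K_eq = Σ(K_i·b_i)/b = 17.67 m/day.

17.7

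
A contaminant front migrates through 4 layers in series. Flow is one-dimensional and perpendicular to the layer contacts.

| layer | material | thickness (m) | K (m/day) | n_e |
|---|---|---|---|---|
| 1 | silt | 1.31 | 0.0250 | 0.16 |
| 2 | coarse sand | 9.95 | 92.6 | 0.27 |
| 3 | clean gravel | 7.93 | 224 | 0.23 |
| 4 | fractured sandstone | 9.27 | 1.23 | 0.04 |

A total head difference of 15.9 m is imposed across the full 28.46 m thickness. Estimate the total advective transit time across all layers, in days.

19.2

With flow normal to the layers, continuity requires the same specific discharge q through every layer.
Σ(b_i/K_i) = 1.31/0.0250 + 9.95/92.6 + 7.93/224 + 9.27/1.23 = 60.08 d.
q = Δh / Σ(b_i/K_i) = 15.9 / 60.08 = 0.2646 m/day.
In each layer the seepage velocity is v_i = q/n_i, so the layer transit time is t_i = b_i·n_i / q:
  layer 1 (silt): t_1 = 1.31 × 0.16 / 0.2646 = 0.7920 d
  layer 2 (coarse sand): t_2 = 9.95 × 0.27 / 0.2646 = 10.15 d
  layer 3 (clean gravel): t_3 = 7.93 × 0.23 / 0.2646 = 6.892 d
  layer 4 (fractured sandstone): t_4 = 9.27 × 0.04 / 0.2646 = 1.401 d
Total t = Σ t_i = 19.24 days.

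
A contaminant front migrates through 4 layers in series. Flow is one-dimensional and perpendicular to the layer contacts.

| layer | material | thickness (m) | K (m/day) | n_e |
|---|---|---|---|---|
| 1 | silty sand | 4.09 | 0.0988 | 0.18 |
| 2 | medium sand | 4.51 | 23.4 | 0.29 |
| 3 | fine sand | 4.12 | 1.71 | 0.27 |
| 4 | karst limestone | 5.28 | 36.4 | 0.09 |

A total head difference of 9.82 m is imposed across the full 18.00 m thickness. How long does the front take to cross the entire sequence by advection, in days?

With flow normal to the layers, continuity requires the same specific discharge q through every layer.
Σ(b_i/K_i) = 4.09/0.0988 + 4.51/23.4 + 4.12/1.71 + 5.28/36.4 = 44.14 d.
q = Δh / Σ(b_i/K_i) = 9.82 / 44.14 = 0.2225 m/day.
In each layer the seepage velocity is v_i = q/n_i, so the layer transit time is t_i = b_i·n_i / q:
  layer 1 (silty sand): t_1 = 4.09 × 0.18 / 0.2225 = 3.309 d
  layer 2 (medium sand): t_2 = 4.51 × 0.29 / 0.2225 = 5.879 d
  layer 3 (fine sand): t_3 = 4.12 × 0.27 / 0.2225 = 5.001 d
  layer 4 (karst limestone): t_4 = 5.28 × 0.09 / 0.2225 = 2.136 d
Total t = Σ t_i = 16.33 days.

16.3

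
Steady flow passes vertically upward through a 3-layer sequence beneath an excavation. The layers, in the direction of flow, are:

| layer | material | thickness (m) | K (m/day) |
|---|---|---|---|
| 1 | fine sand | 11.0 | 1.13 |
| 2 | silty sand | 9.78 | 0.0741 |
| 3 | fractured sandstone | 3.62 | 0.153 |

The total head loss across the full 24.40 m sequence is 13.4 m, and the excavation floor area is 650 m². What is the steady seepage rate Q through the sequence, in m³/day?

Flow is perpendicular to layering, so the layers act in series and the equivalent K is the thickness-weighted harmonic mean.
Total thickness L = 11.0 + 9.78 + 3.62 = 24.40 m.
Σ(b_i/K_i) = 11.0/1.13 + 9.78/0.0741 + 3.62/0.153 = 165.4 d.
K_eq = L / Σ(b_i/K_i) = 24.40 / 165.4 = 0.1475 m/day.
Q = K_eq · A · (Δh/L) = 0.1475 × 650 × (13.4/24.40) = 52.67 m³/day.

52.7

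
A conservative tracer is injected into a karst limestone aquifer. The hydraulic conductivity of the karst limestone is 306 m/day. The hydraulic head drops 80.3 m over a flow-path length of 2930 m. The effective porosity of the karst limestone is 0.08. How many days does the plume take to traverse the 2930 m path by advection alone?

28.0

Hydraulic gradient i = Δh / L = 80.3 / 2930 = 0.02741.
Darcy flux q = K · i = 306.0 × 0.02741 = 8.386 m/day.
Seepage velocity v = q / n_e = 8.386 / 0.08 = 104.8 m/day.
Travel time t = L / v = 2930 / 104.8 = 27.95 days.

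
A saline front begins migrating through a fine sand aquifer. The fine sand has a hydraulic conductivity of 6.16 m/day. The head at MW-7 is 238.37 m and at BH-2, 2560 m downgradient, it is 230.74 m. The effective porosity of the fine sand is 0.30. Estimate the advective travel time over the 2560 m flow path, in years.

Hydraulic gradient i = (238.37 − 230.74) / 2560 = 7.63 / 2560 = 0.002980.
Darcy flux q = K · i = 6.160 × 0.002980 = 0.01836 m/day.
Seepage velocity v = q / n_e = 0.01836 / 0.30 = 0.06120 m/day.
Travel time t = L / v = 2560 / 0.06120 = 41831 days = 114.5 years.

115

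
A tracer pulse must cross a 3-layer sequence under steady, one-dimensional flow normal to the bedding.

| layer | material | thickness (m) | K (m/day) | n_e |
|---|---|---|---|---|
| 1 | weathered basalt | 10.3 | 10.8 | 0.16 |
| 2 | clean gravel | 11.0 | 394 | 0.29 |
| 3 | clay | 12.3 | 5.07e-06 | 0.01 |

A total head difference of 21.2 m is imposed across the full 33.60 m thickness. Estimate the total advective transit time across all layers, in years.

With flow normal to the layers, continuity requires the same specific discharge q through every layer.
Σ(b_i/K_i) = 10.3/10.8 + 11.0/394 + 12.3/5.07e-06 = 2.426e+06 d.
q = Δh / Σ(b_i/K_i) = 21.2 / 2.426e+06 = 8.739e-06 m/day.
In each layer the seepage velocity is v_i = q/n_i, so the layer transit time is t_i = b_i·n_i / q:
  layer 1 (weathered basalt): t_1 = 10.3 × 0.16 / 8.739e-06 = 1.886e+05 d
  layer 2 (clean gravel): t_2 = 11.0 × 0.29 / 8.739e-06 = 3.650e+05 d
  layer 3 (clay): t_3 = 12.3 × 0.01 / 8.739e-06 = 14076 d
Total t = Σ t_i = 5.677e+05 days = 1554 years.

1550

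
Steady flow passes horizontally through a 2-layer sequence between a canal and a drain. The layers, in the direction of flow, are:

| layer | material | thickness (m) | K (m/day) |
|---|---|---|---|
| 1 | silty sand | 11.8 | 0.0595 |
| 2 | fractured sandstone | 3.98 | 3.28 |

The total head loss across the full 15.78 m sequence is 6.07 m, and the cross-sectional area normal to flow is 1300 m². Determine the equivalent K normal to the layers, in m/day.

0.0791

Flow is perpendicular to layering, so the layers act in series and the equivalent K is the thickness-weighted harmonic mean.
Total thickness L = 11.8 + 3.98 = 15.78 m.
Σ(b_i/K_i) = 11.8/0.0595 + 3.98/3.28 = 199.5 d.
K_eq = L / Σ(b_i/K_i) = 15.78 / 199.5 = 0.07908 m/day.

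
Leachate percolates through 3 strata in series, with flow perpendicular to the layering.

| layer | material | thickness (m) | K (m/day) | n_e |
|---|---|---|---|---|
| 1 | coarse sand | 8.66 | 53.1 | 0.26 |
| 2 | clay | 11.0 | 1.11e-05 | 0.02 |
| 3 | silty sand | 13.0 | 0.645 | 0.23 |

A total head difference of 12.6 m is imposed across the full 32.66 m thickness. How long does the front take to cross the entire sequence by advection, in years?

With flow normal to the layers, continuity requires the same specific discharge q through every layer.
Σ(b_i/K_i) = 8.66/53.1 + 11.0/1.11e-05 + 13.0/0.645 = 9.910e+05 d.
q = Δh / Σ(b_i/K_i) = 12.6 / 9.910e+05 = 1.271e-05 m/day.
In each layer the seepage velocity is v_i = q/n_i, so the layer transit time is t_i = b_i·n_i / q:
  layer 1 (coarse sand): t_1 = 8.66 × 0.26 / 1.271e-05 = 1.771e+05 d
  layer 2 (clay): t_2 = 11.0 × 0.02 / 1.271e-05 = 17303 d
  layer 3 (silty sand): t_3 = 13.0 × 0.23 / 1.271e-05 = 2.352e+05 d
Total t = Σ t_i = 4.296e+05 days = 1176 years.

1180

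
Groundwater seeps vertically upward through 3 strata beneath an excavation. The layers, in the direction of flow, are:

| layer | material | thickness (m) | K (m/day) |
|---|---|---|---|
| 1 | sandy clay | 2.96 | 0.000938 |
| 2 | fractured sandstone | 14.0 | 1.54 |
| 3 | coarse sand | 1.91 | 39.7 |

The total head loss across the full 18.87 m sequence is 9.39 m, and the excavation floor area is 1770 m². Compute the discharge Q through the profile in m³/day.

5.25

Flow is perpendicular to layering, so the layers act in series and the equivalent K is the thickness-weighted harmonic mean.
Total thickness L = 2.96 + 14.0 + 1.91 = 18.87 m.
Σ(b_i/K_i) = 2.96/0.000938 + 14.0/1.54 + 1.91/39.7 = 3165 d.
K_eq = L / Σ(b_i/K_i) = 18.87 / 3165 = 0.005962 m/day.
Q = K_eq · A · (Δh/L) = 0.005962 × 1770 × (9.39/18.87) = 5.252 m³/day.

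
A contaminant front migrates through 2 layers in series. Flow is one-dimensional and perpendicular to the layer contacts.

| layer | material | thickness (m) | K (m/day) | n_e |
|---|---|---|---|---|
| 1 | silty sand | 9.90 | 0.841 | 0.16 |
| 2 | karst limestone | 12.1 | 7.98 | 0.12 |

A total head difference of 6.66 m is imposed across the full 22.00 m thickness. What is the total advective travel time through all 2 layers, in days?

With flow normal to the layers, continuity requires the same specific discharge q through every layer.
Σ(b_i/K_i) = 9.90/0.841 + 12.1/7.98 = 13.29 d.
q = Δh / Σ(b_i/K_i) = 6.66 / 13.29 = 0.5012 m/day.
In each layer the seepage velocity is v_i = q/n_i, so the layer transit time is t_i = b_i·n_i / q:
  layer 1 (silty sand): t_1 = 9.90 × 0.16 / 0.5012 = 3.160 d
  layer 2 (karst limestone): t_2 = 12.1 × 0.12 / 0.5012 = 2.897 d
Total t = Σ t_i = 6.057 days.

6.06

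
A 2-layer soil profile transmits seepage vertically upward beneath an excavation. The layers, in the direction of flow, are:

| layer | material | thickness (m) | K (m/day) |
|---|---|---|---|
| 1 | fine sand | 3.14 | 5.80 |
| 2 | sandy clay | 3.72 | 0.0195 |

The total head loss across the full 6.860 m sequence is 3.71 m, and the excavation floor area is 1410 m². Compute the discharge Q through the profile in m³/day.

Flow is perpendicular to layering, so the layers act in series and the equivalent K is the thickness-weighted harmonic mean.
Total thickness L = 3.14 + 3.72 = 6.860 m.
Σ(b_i/K_i) = 3.14/5.80 + 3.72/0.0195 = 191.3 d.
K_eq = L / Σ(b_i/K_i) = 6.860 / 191.3 = 0.03586 m/day.
Q = K_eq · A · (Δh/L) = 0.03586 × 1410 × (3.71/6.860) = 27.34 m³/day.

27.3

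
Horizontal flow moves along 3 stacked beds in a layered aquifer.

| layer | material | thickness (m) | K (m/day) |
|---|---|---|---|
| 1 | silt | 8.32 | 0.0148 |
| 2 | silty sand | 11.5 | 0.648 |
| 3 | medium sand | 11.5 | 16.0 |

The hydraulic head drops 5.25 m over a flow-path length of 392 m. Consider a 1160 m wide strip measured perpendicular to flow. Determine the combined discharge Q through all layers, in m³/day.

2980

Flow is parallel to layering, so each bed carries its own Darcy discharge and the transmissivities add.
Σ(K_i·b_i) = 0.0148×8.32 + 0.648×11.5 + 16.0×11.5 = 191.6 m²/day.
Hydraulic gradient i = Δh / L = 5.25 / 392 = 0.01339.
Q = Σ(K_i·b_i) · W · i = 191.6 × 1160 × 0.01339 = 2976 m³/day.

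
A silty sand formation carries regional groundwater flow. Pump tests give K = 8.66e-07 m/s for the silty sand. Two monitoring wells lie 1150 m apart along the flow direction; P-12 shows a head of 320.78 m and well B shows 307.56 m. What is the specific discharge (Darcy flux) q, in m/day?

0.000860

Convert K: 8.66e-07 m/s × 86400 = 0.07482 m/day.
Hydraulic gradient i = (320.78 − 307.56) / 1150 = 13.22 / 1150 = 0.01150.
Specific discharge q = K · i = 0.07482 × 0.01150 = 0.0008601 m/day.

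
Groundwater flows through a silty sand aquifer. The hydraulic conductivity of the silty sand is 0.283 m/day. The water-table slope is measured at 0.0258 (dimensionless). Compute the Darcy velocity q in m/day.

Hydraulic gradient i = 0.0258.
Specific discharge q = K · i = 0.2830 × 0.02580 = 0.007301 m/day.

0.00730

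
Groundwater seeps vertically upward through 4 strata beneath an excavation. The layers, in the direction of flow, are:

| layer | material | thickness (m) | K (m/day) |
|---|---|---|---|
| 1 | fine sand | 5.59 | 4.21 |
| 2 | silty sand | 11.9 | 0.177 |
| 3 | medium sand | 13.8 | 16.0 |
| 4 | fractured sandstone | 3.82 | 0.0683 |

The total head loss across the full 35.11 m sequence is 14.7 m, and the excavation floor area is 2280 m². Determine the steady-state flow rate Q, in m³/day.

267

Flow is perpendicular to layering, so the layers act in series and the equivalent K is the thickness-weighted harmonic mean.
Total thickness L = 5.59 + 11.9 + 13.8 + 3.82 = 35.11 m.
Σ(b_i/K_i) = 5.59/4.21 + 11.9/0.177 + 13.8/16.0 + 3.82/0.0683 = 125.4 d.
K_eq = L / Σ(b_i/K_i) = 35.11 / 125.4 = 0.2801 m/day.
Q = K_eq · A · (Δh/L) = 0.2801 × 2280 × (14.7/35.11) = 267.4 m³/day.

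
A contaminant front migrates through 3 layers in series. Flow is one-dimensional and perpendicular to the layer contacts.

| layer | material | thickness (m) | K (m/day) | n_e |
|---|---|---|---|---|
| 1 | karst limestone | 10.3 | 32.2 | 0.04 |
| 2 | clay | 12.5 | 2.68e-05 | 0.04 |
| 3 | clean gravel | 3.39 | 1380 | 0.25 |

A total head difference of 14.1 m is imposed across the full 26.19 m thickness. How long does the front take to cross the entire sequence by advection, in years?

With flow normal to the layers, continuity requires the same specific discharge q through every layer.
Σ(b_i/K_i) = 10.3/32.2 + 12.5/2.68e-05 + 3.39/1380 = 4.664e+05 d.
q = Δh / Σ(b_i/K_i) = 14.1 / 4.664e+05 = 3.023e-05 m/day.
In each layer the seepage velocity is v_i = q/n_i, so the layer transit time is t_i = b_i·n_i / q:
  layer 1 (karst limestone): t_1 = 10.3 × 0.04 / 3.023e-05 = 13629 d
  layer 2 (clay): t_2 = 12.5 × 0.04 / 3.023e-05 = 16540 d
  layer 3 (clean gravel): t_3 = 3.39 × 0.25 / 3.023e-05 = 28035 d
Total t = Σ t_i = 58203 days = 159.4 years.

159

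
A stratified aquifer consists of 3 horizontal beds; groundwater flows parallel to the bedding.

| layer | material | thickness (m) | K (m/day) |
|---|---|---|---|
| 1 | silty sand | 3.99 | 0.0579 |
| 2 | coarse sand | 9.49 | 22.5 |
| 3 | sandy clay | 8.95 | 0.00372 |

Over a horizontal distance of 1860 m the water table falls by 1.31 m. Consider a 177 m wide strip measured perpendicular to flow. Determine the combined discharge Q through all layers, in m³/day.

Flow is parallel to layering, so each bed carries its own Darcy discharge and the transmissivities add.
Σ(K_i·b_i) = 0.0579×3.99 + 22.5×9.49 + 0.00372×8.95 = 213.8 m²/day.
Hydraulic gradient i = Δh / L = 1.31 / 1860 = 0.0007043.
Q = Σ(K_i·b_i) · W · i = 213.8 × 177 × 0.0007043 = 26.65 m³/day.

26.7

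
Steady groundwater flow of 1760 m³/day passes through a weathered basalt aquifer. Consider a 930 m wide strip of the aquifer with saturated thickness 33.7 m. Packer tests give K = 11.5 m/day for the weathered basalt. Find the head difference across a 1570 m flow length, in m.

7.67

Cross-sectional area A = 930 × 33.7 = 31341 m².
From Q = K·A·i, i = Q / (K·A) = 1760 / (11.50 × 31341) = 0.004883.
Head loss Δh = i · L = 0.004883 × 1570 = 7.667 m.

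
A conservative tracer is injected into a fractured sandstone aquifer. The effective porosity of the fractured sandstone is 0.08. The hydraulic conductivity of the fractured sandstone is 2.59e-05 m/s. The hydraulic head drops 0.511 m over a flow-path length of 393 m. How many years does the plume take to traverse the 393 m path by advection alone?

29.6

Convert K: 2.59e-05 m/s × 86400 = 2.238 m/day.
Hydraulic gradient i = Δh / L = 0.511 / 393 = 0.001300.
Darcy flux q = K · i = 2.238 × 0.001300 = 0.002910 m/day.
Seepage velocity v = q / n_e = 0.002910 / 0.08 = 0.03637 m/day.
Travel time t = L / v = 393 / 0.03637 = 10805 days = 29.58 years.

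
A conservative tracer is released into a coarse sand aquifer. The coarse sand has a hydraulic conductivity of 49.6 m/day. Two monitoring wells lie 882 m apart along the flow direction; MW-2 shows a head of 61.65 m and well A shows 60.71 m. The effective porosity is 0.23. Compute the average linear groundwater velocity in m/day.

Hydraulic gradient i = (61.65 − 60.71) / 882 = 0.94 / 882 = 0.001066.
Darcy flux q = K · i = 49.60 × 0.001066 = 0.05286 m/day.
Seepage velocity v = q / n_e = 0.05286 / 0.23 = 0.2298 m/day.

0.230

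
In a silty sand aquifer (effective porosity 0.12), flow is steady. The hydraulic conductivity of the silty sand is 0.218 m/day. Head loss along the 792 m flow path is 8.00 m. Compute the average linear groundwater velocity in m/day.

0.0184

Hydraulic gradient i = Δh / L = 8.00 / 792 = 0.01010.
Darcy flux q = K · i = 0.2180 × 0.01010 = 0.002202 m/day.
Seepage velocity v = q / n_e = 0.002202 / 0.12 = 0.01835 m/day.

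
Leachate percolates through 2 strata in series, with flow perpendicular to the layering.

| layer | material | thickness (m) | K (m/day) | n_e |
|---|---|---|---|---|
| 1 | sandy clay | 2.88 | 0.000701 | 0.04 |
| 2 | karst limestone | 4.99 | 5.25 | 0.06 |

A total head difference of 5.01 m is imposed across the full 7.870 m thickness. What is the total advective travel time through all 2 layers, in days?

With flow normal to the layers, continuity requires the same specific discharge q through every layer.
Σ(b_i/K_i) = 2.88/0.000701 + 4.99/5.25 = 4109 d.
q = Δh / Σ(b_i/K_i) = 5.01 / 4109 = 0.001219 m/day.
In each layer the seepage velocity is v_i = q/n_i, so the layer transit time is t_i = b_i·n_i / q:
  layer 1 (sandy clay): t_1 = 2.88 × 0.04 / 0.001219 = 94.49 d
  layer 2 (karst limestone): t_2 = 4.99 × 0.06 / 0.001219 = 245.6 d
Total t = Σ t_i = 340.1 days.

340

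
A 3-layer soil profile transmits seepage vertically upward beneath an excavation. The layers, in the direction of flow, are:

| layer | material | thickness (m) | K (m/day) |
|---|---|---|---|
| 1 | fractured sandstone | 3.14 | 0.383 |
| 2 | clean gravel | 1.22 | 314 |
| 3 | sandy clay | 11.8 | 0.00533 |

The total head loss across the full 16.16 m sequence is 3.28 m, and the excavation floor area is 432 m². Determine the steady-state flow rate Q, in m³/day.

Flow is perpendicular to layering, so the layers act in series and the equivalent K is the thickness-weighted harmonic mean.
Total thickness L = 3.14 + 1.22 + 11.8 = 16.16 m.
Σ(b_i/K_i) = 3.14/0.383 + 1.22/314 + 11.8/0.00533 = 2222 d.
K_eq = L / Σ(b_i/K_i) = 16.16 / 2222 = 0.007272 m/day.
Q = K_eq · A · (Δh/L) = 0.007272 × 432 × (3.28/16.16) = 0.6377 m³/day.

0.638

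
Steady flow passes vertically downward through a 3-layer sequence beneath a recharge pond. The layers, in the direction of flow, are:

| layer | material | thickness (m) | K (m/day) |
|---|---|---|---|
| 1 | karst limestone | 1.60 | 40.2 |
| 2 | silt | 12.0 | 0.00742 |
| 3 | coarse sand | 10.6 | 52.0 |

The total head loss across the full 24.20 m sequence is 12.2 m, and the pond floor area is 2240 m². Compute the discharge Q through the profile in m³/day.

16.9

Flow is perpendicular to layering, so the layers act in series and the equivalent K is the thickness-weighted harmonic mean.
Total thickness L = 1.60 + 12.0 + 10.6 = 24.20 m.
Σ(b_i/K_i) = 1.60/40.2 + 12.0/0.00742 + 10.6/52.0 = 1617 d.
K_eq = L / Σ(b_i/K_i) = 24.20 / 1617 = 0.01496 m/day.
Q = K_eq · A · (Δh/L) = 0.01496 × 2240 × (12.2/24.20) = 16.90 m³/day.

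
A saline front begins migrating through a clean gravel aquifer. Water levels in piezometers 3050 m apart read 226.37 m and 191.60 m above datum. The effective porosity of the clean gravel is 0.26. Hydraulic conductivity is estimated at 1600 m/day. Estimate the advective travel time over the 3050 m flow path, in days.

43.5

Hydraulic gradient i = (226.37 − 191.60) / 3050 = 34.77 / 3050 = 0.01140.
Darcy flux q = K · i = 1600 × 0.01140 = 18.24 m/day.
Seepage velocity v = q / n_e = 18.24 / 0.26 = 70.15 m/day.
Travel time t = L / v = 3050 / 70.15 = 43.48 days.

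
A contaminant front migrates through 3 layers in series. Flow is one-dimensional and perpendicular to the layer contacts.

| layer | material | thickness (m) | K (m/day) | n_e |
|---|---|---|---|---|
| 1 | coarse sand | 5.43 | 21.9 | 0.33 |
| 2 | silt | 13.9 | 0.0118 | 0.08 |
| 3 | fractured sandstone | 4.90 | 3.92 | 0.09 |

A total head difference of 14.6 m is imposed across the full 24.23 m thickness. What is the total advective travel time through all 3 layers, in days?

270

With flow normal to the layers, continuity requires the same specific discharge q through every layer.
Σ(b_i/K_i) = 5.43/21.9 + 13.9/0.0118 + 4.90/3.92 = 1179 d.
q = Δh / Σ(b_i/K_i) = 14.6 / 1179 = 0.01238 m/day.
In each layer the seepage velocity is v_i = q/n_i, so the layer transit time is t_i = b_i·n_i / q:
  layer 1 (coarse sand): t_1 = 5.43 × 0.33 / 0.01238 = 144.8 d
  layer 2 (silt): t_2 = 13.9 × 0.08 / 0.01238 = 89.83 d
  layer 3 (fractured sandstone): t_3 = 4.90 × 0.09 / 0.01238 = 35.63 d
Total t = Σ t_i = 270.2 days.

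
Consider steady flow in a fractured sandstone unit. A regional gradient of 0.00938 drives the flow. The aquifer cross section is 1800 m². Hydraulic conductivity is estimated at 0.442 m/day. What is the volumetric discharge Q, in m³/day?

Hydraulic gradient i = 0.00938.
Darcy's law: Q = K · A · i = 0.4420 × 1800 × 0.009380 = 7.463 m³/day.

7.46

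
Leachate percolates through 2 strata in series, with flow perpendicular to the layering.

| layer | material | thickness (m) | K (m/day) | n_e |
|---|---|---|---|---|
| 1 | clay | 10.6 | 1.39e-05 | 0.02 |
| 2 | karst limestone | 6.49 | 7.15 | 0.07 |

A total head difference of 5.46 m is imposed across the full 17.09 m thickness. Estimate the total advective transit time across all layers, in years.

With flow normal to the layers, continuity requires the same specific discharge q through every layer.
Σ(b_i/K_i) = 10.6/1.39e-05 + 6.49/7.15 = 7.626e+05 d.
q = Δh / Σ(b_i/K_i) = 5.46 / 7.626e+05 = 7.160e-06 m/day.
In each layer the seepage velocity is v_i = q/n_i, so the layer transit time is t_i = b_i·n_i / q:
  layer 1 (clay): t_1 = 10.6 × 0.02 / 7.160e-06 = 29610 d
  layer 2 (karst limestone): t_2 = 6.49 × 0.07 / 7.160e-06 = 63451 d
Total t = Σ t_i = 93061 days = 254.8 years.

255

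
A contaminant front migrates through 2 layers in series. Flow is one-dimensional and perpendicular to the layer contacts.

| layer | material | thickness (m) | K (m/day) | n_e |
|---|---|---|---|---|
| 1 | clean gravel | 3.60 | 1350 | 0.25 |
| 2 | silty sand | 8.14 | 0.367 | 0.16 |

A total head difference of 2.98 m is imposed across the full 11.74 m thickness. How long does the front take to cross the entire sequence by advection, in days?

With flow normal to the layers, continuity requires the same specific discharge q through every layer.
Σ(b_i/K_i) = 3.60/1350 + 8.14/0.367 = 22.18 d.
q = Δh / Σ(b_i/K_i) = 2.98 / 22.18 = 0.1343 m/day.
In each layer the seepage velocity is v_i = q/n_i, so the layer transit time is t_i = b_i·n_i / q:
  layer 1 (clean gravel): t_1 = 3.60 × 0.25 / 0.1343 = 6.699 d
  layer 2 (silty sand): t_2 = 8.14 × 0.16 / 0.1343 = 9.695 d
Total t = Σ t_i = 16.39 days.

16.4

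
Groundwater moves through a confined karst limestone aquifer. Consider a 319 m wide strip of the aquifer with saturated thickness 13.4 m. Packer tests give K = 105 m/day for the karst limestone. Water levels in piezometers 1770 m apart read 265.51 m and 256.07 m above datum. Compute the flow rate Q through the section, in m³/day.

Cross-sectional area A = 319 × 13.4 = 4275 m².
Hydraulic gradient i = (265.51 − 256.07) / 1770 = 9.44 / 1770 = 0.005333.
Darcy's law: Q = K · A · i = 105.0 × 4275 × 0.005333 = 2394 m³/day.

2390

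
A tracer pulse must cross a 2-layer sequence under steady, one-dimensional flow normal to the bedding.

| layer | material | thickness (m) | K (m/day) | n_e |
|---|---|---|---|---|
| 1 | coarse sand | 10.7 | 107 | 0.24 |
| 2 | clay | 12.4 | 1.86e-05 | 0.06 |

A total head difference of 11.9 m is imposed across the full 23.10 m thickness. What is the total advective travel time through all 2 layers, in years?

508

With flow normal to the layers, continuity requires the same specific discharge q through every layer.
Σ(b_i/K_i) = 10.7/107 + 12.4/1.86e-05 = 6.667e+05 d.
q = Δh / Σ(b_i/K_i) = 11.9 / 6.667e+05 = 1.785e-05 m/day.
In each layer the seepage velocity is v_i = q/n_i, so the layer transit time is t_i = b_i·n_i / q:
  layer 1 (coarse sand): t_1 = 10.7 × 0.24 / 1.785e-05 = 1.439e+05 d
  layer 2 (clay): t_2 = 12.4 × 0.06 / 1.785e-05 = 41681 d
Total t = Σ t_i = 1.855e+05 days = 508.0 years.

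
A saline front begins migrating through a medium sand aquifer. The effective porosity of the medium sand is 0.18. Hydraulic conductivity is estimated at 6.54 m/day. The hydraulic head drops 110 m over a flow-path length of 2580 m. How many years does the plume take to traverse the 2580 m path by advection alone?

4.56

Hydraulic gradient i = Δh / L = 110 / 2580 = 0.04264.
Darcy flux q = K · i = 6.540 × 0.04264 = 0.2788 m/day.
Seepage velocity v = q / n_e = 0.2788 / 0.18 = 1.549 m/day.
Travel time t = L / v = 2580 / 1.549 = 1665 days = 4.560 years.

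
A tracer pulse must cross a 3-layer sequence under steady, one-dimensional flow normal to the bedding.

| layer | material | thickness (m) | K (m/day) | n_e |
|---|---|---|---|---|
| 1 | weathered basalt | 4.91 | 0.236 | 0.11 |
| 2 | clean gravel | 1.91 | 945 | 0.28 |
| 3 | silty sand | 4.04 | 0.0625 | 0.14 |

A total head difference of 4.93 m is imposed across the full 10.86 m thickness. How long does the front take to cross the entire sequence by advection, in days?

28.4

With flow normal to the layers, continuity requires the same specific discharge q through every layer.
Σ(b_i/K_i) = 4.91/0.236 + 1.91/945 + 4.04/0.0625 = 85.45 d.
q = Δh / Σ(b_i/K_i) = 4.93 / 85.45 = 0.05770 m/day.
In each layer the seepage velocity is v_i = q/n_i, so the layer transit time is t_i = b_i·n_i / q:
  layer 1 (weathered basalt): t_1 = 4.91 × 0.11 / 0.05770 = 9.361 d
  layer 2 (clean gravel): t_2 = 1.91 × 0.28 / 0.05770 = 9.269 d
  layer 3 (silty sand): t_3 = 4.04 × 0.14 / 0.05770 = 9.803 d
Total t = Σ t_i = 28.43 days.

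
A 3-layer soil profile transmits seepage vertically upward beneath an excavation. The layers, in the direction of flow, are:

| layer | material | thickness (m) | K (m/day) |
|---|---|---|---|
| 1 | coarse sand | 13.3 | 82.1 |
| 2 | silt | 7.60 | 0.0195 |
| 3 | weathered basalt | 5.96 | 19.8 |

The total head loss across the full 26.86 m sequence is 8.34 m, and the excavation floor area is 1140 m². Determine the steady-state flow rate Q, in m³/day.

Flow is perpendicular to layering, so the layers act in series and the equivalent K is the thickness-weighted harmonic mean.
Total thickness L = 13.3 + 7.60 + 5.96 = 26.86 m.
Σ(b_i/K_i) = 13.3/82.1 + 7.60/0.0195 + 5.96/19.8 = 390.2 d.
K_eq = L / Σ(b_i/K_i) = 26.86 / 390.2 = 0.06884 m/day.
Q = K_eq · A · (Δh/L) = 0.06884 × 1140 × (8.34/26.86) = 24.37 m³/day.

24.4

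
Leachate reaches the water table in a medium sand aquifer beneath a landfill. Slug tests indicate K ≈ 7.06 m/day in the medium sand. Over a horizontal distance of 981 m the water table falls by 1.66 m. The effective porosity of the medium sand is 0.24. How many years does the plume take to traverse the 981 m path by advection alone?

54.0

Hydraulic gradient i = Δh / L = 1.66 / 981 = 0.001692.
Darcy flux q = K · i = 7.060 × 0.001692 = 0.01195 m/day.
Seepage velocity v = q / n_e = 0.01195 / 0.24 = 0.04978 m/day.
Travel time t = L / v = 981 / 0.04978 = 19708 days = 53.96 years.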